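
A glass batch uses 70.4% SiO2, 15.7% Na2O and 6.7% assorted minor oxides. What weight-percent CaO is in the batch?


Pieces sum to 100%:
  CaO = 100 - (SiO2 + Na2O + others)
  CaO = 100 - (70.4 + 15.7 + 6.7) = 7.2%

7.2%


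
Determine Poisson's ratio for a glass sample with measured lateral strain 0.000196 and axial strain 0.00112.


Poisson's ratio: nu = lateral strain / axial strain
  nu = 0.000196 / 0.00112 = 0.175

0.175


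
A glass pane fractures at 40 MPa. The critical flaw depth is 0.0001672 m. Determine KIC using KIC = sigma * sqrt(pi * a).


Fracture toughness: KIC = sigma * sqrt(pi * a)
  pi * a = pi * 0.0001672 = 0.000525274
  sqrt(pi * a) = 0.022919
  KIC = 40 * 0.022919 = 0.917 MPa*sqrt(m)

0.917 MPa*sqrt(m)


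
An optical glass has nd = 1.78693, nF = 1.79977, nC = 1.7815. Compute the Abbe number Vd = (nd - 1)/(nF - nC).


Abbe number formula: Vd = (nd - 1) / (nF - nC)
  nd - 1 = 1.78693 - 1 = 0.78693
  nF - nC = 1.79977 - 1.7815 = 0.01827
  Vd = 0.78693 / 0.01827 = 43.07

43.07


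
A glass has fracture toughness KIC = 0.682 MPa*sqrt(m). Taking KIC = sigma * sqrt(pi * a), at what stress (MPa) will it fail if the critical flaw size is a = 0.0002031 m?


Rearrange KIC = sigma * sqrt(pi * a):
  sigma = KIC / sqrt(pi * a)
  sqrt(pi * 0.0002031) = 0.02526
  sigma = 0.682 / 0.02526 = 27.0 MPa

27.0 MPa


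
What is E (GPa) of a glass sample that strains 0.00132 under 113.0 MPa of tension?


Young's modulus: E = stress / strain
  E = 113.0 MPa / 0.00132 = 85606.06 MPa
Convert to GPa: 85606.06 / 1000 = 85.61 GPa

85.61 GPa


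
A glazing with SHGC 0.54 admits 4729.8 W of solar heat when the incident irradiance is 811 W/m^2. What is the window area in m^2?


Rearrange Q = Area * SHGC * Irradiance:
  Area = Q / (SHGC * Irradiance)
  Area = 4729.8 / (0.54 * 811) = 10.8 m^2

10.8 m^2


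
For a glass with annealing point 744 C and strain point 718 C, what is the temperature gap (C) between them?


Gap = T_anneal - T_strain:
  gap = 744 - 718 = 26 C

26 C


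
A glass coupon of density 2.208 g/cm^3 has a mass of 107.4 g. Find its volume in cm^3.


Rearrange rho = m / V:
  V = m / rho
  V = 107.4 / 2.208 = 48.641 cm^3

48.641 cm^3


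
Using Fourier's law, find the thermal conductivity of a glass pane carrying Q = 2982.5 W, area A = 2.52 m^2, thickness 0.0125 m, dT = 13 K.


Fourier's law rearranged: k = Q * t / (A * dT)
  Numerator = 2982.5 * 0.0125 = 37.28125
  Denominator = 2.52 * 13 = 32.76
  k = 37.28125 / 32.76 = 1.138 W/mK

1.138 W/mK


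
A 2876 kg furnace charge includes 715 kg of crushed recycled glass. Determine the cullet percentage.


Cullet ratio = (cullet mass / total batch mass) * 100
  Ratio = 715 / 2876 * 100 = 24.86%

24.86%


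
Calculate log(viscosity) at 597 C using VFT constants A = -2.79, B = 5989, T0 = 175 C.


VFT equation: log(eta) = A + B / (T - T0)
  T - T0 = 597 - 175 = 422
  B / (T - T0) = 5989 / 422 = 14.192
  log(eta) = -2.79 + 14.192 = 11.402

11.402


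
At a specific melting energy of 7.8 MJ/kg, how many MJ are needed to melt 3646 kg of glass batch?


Total energy = mass * specific energy
  E = 3646 * 7.8 = 28438.8 MJ

28438.8 MJ


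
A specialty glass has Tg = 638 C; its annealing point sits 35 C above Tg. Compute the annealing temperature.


The annealing temperature is Tg plus the offset:
  T_anneal = 638 + 35 = 673 C

673 C


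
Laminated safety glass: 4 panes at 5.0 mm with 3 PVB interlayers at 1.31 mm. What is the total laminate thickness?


Total thickness = glass contribution + PVB contribution
  Glass: 4 * 5.0 = 20.0 mm
  PVB: 3 * 1.31 = 3.93 mm
  Total = 20.0 + 3.93 = 23.93 mm

23.93 mm


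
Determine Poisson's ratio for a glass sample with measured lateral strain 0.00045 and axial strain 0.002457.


Poisson's ratio: nu = lateral strain / axial strain
  nu = 0.00045 / 0.002457 = 0.1832

0.1832


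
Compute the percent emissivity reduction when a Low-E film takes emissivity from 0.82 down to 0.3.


Percentage reduction = (1 - coated/uncoated) * 100
  Ratio = 0.3 / 0.82 = 0.3659
  Reduction = (1 - 0.3659) * 100 = 63.4%

63.4%


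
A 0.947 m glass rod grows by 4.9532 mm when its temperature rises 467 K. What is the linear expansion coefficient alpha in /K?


Rearrange dL = alpha * L0 * dT for alpha:
  alpha = dL / (L0 * dT)
  alpha = (4.9532 / 1000) / (0.947 * 467) = 0.0000112 /K = 1.12 x 10^-5 /K

1.12 x 10^-5 /K


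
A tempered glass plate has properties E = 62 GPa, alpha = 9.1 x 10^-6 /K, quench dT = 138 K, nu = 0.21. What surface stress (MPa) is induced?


Tempering stress: sigma = E * alpha * dT / (1 - nu)
  E (MPa) = 62 * 1000 = 62000
  Numerator = 62000 * (9.1 x 10^-6) * 138 = 77.8596
  Denominator = 1 - 0.21 = 0.79
  sigma = 77.8596 / 0.79 = 98.6 MPa

98.6 MPa


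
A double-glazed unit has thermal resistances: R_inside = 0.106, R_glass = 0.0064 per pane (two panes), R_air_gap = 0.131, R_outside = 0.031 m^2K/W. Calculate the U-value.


Total thermal resistance (series):
  R_total = R_in + R_glass + R_air + R_glass + R_out
  R_total = 0.106 + 0.0064 + 0.131 + 0.0064 + 0.031 = 0.2808 m^2K/W
U-value = 1 / R_total = 1 / 0.2808 = 3.561 W/m^2K

3.561 W/m^2K


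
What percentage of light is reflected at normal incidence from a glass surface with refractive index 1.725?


Fresnel reflectance at normal incidence:
  R = ((n - 1)/(n + 1))^2
  (n - 1)/(n + 1) = (1.725 - 1)/(1.725 + 1) = 0.266055
  R = 0.266055^2 = 0.0707853
  R(%) = 0.0707853 * 100 = 7.079%

7.079%


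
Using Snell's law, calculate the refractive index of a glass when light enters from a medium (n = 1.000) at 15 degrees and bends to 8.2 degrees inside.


Apply Snell's law: n1 * sin(theta1) = n2 * sin(theta2)
  n2 = n1 * sin(theta1) / sin(theta2)
  sin(15) = 0.258819
  sin(8.2) = 0.142629
  n2 = 1.000 * 0.258819 / 0.142629 = 1.8146

1.8146


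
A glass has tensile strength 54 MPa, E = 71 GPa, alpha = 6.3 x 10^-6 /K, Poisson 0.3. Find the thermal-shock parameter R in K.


Thermal shock resistance: R = sigma * (1 - nu) / (E * alpha)
  Numerator = 54 * (1 - 0.3) = 37.8
  Denominator = 71 * 1000 * (6.3 x 10^-6) = 0.4473
  R = 37.8 / 0.4473 = 84.5 K

84.5 K


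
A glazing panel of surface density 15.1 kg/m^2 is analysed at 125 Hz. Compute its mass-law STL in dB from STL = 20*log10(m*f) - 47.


Mass law: STL = 20 * log10(m * f) - 47
  m * f = 15.1 * 125 = 1887.5
  log10(1887.5) = 3.27589
  STL = 20 * 3.27589 - 47 = 65.5178 - 47 = 18.5 dB

18.5 dB


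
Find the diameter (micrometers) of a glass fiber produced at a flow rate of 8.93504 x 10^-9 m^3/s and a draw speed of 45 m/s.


Cross-sectional area from continuity:
  A = Q / v = 8.93504 x 10^-9 / 45 = 1.985564 x 10^-10 m^2
Diameter from circular cross-section:
  d = sqrt(4A / pi) * 10^6 (m -> um)
  d = sqrt(4 * 1.985564 x 10^-10 / pi) * 10^6 = 15.9 um

15.9 um


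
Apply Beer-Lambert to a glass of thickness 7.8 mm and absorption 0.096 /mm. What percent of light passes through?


Beer-Lambert law: T = exp(-alpha * thickness)
  exponent = -0.096 * 7.8 = -0.7488
  T = exp(-0.7488) = 0.4729
  Percentage = 0.4729 * 100 = 47.29%

47.29%


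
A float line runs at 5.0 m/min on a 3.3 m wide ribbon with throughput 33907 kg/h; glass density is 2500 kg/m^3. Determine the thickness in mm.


Ribbon cross-section from mass balance:
  Volume rate = throughput / density = 33907 / 2500 = 13.5628 m^3/h
  thickness = volume rate / (speed * 60 * width), i.e.
  thickness = throughput / (60 * speed * width * density) * 1000
  thickness = 33907 / (60 * 5.0 * 3.3 * 2500) * 1000 = 13.7 mm

13.7 mm


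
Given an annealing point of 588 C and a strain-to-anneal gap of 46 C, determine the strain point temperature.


Strain point = annealing point - difference:
  T_strain = 588 - 46 = 542 C

542 C


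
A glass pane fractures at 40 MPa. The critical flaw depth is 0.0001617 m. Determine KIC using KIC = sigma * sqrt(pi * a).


Fracture toughness: KIC = sigma * sqrt(pi * a)
  pi * a = pi * 0.0001617 = 0.000507996
  sqrt(pi * a) = 0.022539
  KIC = 40 * 0.022539 = 0.902 MPa*sqrt(m)

0.902 MPa*sqrt(m)


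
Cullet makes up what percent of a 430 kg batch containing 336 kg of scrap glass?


Cullet ratio = (cullet mass / total batch mass) * 100
  Ratio = 336 / 430 * 100 = 78.14%

78.14%


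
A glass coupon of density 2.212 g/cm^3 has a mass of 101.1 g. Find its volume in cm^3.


Rearrange rho = m / V:
  V = m / rho
  V = 101.1 / 2.212 = 45.705 cm^3

45.705 cm^3


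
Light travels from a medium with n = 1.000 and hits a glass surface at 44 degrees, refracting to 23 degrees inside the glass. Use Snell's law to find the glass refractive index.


Apply Snell's law: n1 * sin(theta1) = n2 * sin(theta2)
  n2 = n1 * sin(theta1) / sin(theta2)
  sin(44) = 0.694658
  sin(23) = 0.390731
  n2 = 1.000 * 0.694658 / 0.390731 = 1.7778

1.7778


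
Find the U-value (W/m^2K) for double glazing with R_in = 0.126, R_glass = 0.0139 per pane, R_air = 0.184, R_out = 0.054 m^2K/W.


Total thermal resistance (series):
  R_total = R_in + R_glass + R_air + R_glass + R_out
  R_total = 0.126 + 0.0139 + 0.184 + 0.0139 + 0.054 = 0.3918 m^2K/W
U-value = 1 / R_total = 1 / 0.3918 = 2.552 W/m^2K

2.552 W/m^2K


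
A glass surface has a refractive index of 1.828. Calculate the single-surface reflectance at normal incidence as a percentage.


Fresnel reflectance at normal incidence:
  R = ((n - 1)/(n + 1))^2
  (n - 1)/(n + 1) = (1.828 - 1)/(1.828 + 1) = 0.292786
  R = 0.292786^2 = 0.0857236
  R(%) = 0.0857236 * 100 = 8.572%

8.572%


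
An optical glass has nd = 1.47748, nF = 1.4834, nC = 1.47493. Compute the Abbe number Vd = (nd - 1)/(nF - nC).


Abbe number formula: Vd = (nd - 1) / (nF - nC)
  nd - 1 = 1.47748 - 1 = 0.47748
  nF - nC = 1.4834 - 1.47493 = 0.00847
  Vd = 0.47748 / 0.00847 = 56.37

56.37


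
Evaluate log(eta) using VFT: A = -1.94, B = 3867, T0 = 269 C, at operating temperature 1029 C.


VFT equation: log(eta) = A + B / (T - T0)
  T - T0 = 1029 - 269 = 760
  B / (T - T0) = 3867 / 760 = 5.088
  log(eta) = -1.94 + 5.088 = 3.148

3.148


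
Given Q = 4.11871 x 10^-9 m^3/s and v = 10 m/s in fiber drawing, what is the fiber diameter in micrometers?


Cross-sectional area from continuity:
  A = Q / v = 4.11871 x 10^-9 / 10 = 4.11871 x 10^-10 m^2
Diameter from circular cross-section:
  d = sqrt(4A / pi) * 10^6 (m -> um)
  d = sqrt(4 * 4.11871 x 10^-10 / pi) * 10^6 = 22.9 um

22.9 um


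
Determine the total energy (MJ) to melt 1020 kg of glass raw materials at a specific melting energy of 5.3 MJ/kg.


Total energy = mass * specific energy
  E = 1020 * 5.3 = 5406 MJ

5406 MJ


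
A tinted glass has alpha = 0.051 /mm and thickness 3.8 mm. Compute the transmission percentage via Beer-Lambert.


Beer-Lambert law: T = exp(-alpha * thickness)
  exponent = -0.051 * 3.8 = -0.1938
  T = exp(-0.1938) = 0.8238
  Percentage = 0.8238 * 100 = 82.38%

82.38%


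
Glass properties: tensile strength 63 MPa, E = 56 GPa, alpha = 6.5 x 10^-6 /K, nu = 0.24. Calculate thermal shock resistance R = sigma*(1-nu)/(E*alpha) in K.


Thermal shock resistance: R = sigma * (1 - nu) / (E * alpha)
  Numerator = 63 * (1 - 0.24) = 47.88
  Denominator = 56 * 1000 * (6.5 x 10^-6) = 0.364
  R = 47.88 / 0.364 = 131.5 K

131.5 K


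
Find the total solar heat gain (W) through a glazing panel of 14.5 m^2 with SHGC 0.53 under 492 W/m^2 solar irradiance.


Solar heat gain: Q = Area * SHGC * Irradiance
  Q = 14.5 * 0.53 * 492 = 3781 W

3781 W


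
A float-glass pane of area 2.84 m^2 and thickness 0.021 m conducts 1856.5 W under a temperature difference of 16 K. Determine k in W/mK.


Fourier's law rearranged: k = Q * t / (A * dT)
  Numerator = 1856.5 * 0.021 = 38.9865
  Denominator = 2.84 * 16 = 45.44
  k = 38.9865 / 45.44 = 0.858 W/mK

0.858 W/mK


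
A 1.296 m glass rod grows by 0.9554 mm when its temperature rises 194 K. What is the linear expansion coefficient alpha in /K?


Rearrange dL = alpha * L0 * dT for alpha:
  alpha = dL / (L0 * dT)
  alpha = (0.9554 / 1000) / (1.296 * 194) = 0.0000038 /K = 3.8 x 10^-6 /K

3.8 x 10^-6 /K


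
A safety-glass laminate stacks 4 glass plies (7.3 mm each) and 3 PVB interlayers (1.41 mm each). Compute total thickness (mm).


Total thickness = glass contribution + PVB contribution
  Glass: 4 * 7.3 = 29.2 mm
  PVB: 3 * 1.41 = 4.23 mm
  Total = 29.2 + 4.23 = 33.43 mm

33.43 mm


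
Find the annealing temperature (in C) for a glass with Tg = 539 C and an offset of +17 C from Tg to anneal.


The annealing temperature is Tg plus the offset:
  T_anneal = 539 + 17 = 556 C

556 C


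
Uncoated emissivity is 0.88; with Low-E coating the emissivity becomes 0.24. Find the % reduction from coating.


Percentage reduction = (1 - coated/uncoated) * 100
  Ratio = 0.24 / 0.88 = 0.2727
  Reduction = (1 - 0.2727) * 100 = 72.7%

72.7%


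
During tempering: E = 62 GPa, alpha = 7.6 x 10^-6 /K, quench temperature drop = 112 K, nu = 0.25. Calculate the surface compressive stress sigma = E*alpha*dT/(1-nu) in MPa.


Tempering stress: sigma = E * alpha * dT / (1 - nu)
  E (MPa) = 62 * 1000 = 62000
  Numerator = 62000 * (7.6 x 10^-6) * 112 = 52.7744
  Denominator = 1 - 0.25 = 0.75
  sigma = 52.7744 / 0.75 = 70.4 MPa

70.4 MPa


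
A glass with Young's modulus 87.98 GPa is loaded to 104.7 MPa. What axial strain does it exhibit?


Rearrange E = sigma / epsilon:
  epsilon = sigma / E
  E (MPa) = 87.98 * 1000 = 87980
  epsilon = 104.7 / 87980 = 0.00119

0.00119


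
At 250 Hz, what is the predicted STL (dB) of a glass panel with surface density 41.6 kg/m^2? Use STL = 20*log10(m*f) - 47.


Mass law: STL = 20 * log10(m * f) - 47
  m * f = 41.6 * 250 = 10400
  log10(10400) = 4.01703
  STL = 20 * 4.01703 - 47 = 80.3406 - 47 = 33.3 dB

33.3 dB


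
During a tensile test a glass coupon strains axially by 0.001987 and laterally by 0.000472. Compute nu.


Poisson's ratio: nu = lateral strain / axial strain
  nu = 0.000472 / 0.001987 = 0.2375

0.2375


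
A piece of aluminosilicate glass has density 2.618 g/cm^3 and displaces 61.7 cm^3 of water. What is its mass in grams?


Rearrange rho = m / V:
  m = rho * V
  m = 2.618 * 61.7 = 161.531 g

161.531 g


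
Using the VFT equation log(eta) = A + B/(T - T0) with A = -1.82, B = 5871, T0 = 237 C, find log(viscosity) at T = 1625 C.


VFT equation: log(eta) = A + B / (T - T0)
  T - T0 = 1625 - 237 = 1388
  B / (T - T0) = 5871 / 1388 = 4.23
  log(eta) = -1.82 + 4.23 = 2.41

2.41


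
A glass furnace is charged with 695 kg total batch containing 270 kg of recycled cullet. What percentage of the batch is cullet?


Cullet ratio = (cullet mass / total batch mass) * 100
  Ratio = 270 / 695 * 100 = 38.85%

38.85%


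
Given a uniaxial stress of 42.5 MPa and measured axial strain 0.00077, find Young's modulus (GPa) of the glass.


Young's modulus: E = stress / strain
  E = 42.5 MPa / 0.00077 = 55194.81 MPa
Convert to GPa: 55194.81 / 1000 = 55.19 GPa

55.19 GPa


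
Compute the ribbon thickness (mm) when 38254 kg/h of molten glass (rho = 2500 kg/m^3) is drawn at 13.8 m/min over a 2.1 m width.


Ribbon cross-section from mass balance:
  Volume rate = throughput / density = 38254 / 2500 = 15.3016 m^3/h
  thickness = volume rate / (speed * 60 * width), i.e.
  thickness = throughput / (60 * speed * width * density) * 1000
  thickness = 38254 / (60 * 13.8 * 2.1 * 2500) * 1000 = 8.8 mm

8.8 mm


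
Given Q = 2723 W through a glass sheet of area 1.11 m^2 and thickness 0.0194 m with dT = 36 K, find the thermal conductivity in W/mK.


Fourier's law rearranged: k = Q * t / (A * dT)
  Numerator = 2723 * 0.0194 = 52.8262
  Denominator = 1.11 * 36 = 39.96
  k = 52.8262 / 39.96 = 1.322 W/mK

1.322 W/mK


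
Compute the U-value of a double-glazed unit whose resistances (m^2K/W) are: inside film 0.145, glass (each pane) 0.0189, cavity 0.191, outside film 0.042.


Total thermal resistance (series):
  R_total = R_in + R_glass + R_air + R_glass + R_out
  R_total = 0.145 + 0.0189 + 0.191 + 0.0189 + 0.042 = 0.4158 m^2K/W
U-value = 1 / R_total = 1 / 0.4158 = 2.405 W/m^2K

2.405 W/m^2K


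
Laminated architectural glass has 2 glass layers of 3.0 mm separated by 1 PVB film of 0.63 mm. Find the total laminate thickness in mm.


Total thickness = glass contribution + PVB contribution
  Glass: 2 * 3.0 = 6.0 mm
  PVB: 1 * 0.63 = 0.63 mm
  Total = 6.0 + 0.63 = 6.63 mm

6.63 mm


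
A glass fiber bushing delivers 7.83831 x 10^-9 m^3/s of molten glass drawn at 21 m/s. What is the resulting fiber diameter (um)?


Cross-sectional area from continuity:
  A = Q / v = 7.83831 x 10^-9 / 21 = 3.732529 x 10^-10 m^2
Diameter from circular cross-section:
  d = sqrt(4A / pi) * 10^6 (m -> um)
  d = sqrt(4 * 3.732529 x 10^-10 / pi) * 10^6 = 21.8 um

21.8 um


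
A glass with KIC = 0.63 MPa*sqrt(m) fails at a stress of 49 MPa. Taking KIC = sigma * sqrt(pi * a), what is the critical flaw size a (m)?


Rearrange KIC = sigma * sqrt(pi * a):
  sqrt(pi * a) = KIC / sigma
  sqrt(pi * a) = 0.63 / 49 = 0.012857
  a = (KIC / sigma)^2 / pi
  a = 0.012857^2 / pi = 0.0000526 m

0.0000526 m


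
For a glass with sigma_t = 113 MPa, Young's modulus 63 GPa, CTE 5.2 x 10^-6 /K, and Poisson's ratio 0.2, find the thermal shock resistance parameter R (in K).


Thermal shock resistance: R = sigma * (1 - nu) / (E * alpha)
  Numerator = 113 * (1 - 0.2) = 90.4
  Denominator = 63 * 1000 * (5.2 x 10^-6) = 0.3276
  R = 90.4 / 0.3276 = 275.9 K

275.9 K


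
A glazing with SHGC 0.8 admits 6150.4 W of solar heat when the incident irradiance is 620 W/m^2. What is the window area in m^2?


Rearrange Q = Area * SHGC * Irradiance:
  Area = Q / (SHGC * Irradiance)
  Area = 6150.4 / (0.8 * 620) = 12.4 m^2

12.4 m^2


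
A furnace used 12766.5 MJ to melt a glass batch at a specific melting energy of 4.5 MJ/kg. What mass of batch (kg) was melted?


Rearrange E = m * s for m:
  m = E / s
  m = 12766.5 / 4.5 = 2837.0 kg

2837.0 kg


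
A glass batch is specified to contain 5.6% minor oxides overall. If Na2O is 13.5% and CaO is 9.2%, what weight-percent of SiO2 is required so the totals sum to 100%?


Known pieces sum to 100%:
  SiO2 = 100 - (others + Na2O + CaO)
  SiO2 = 100 - (5.6 + 13.5 + 9.2) = 71.7%

71.7%


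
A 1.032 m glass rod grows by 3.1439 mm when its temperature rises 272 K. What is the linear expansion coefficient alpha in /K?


Rearrange dL = alpha * L0 * dT for alpha:
  alpha = dL / (L0 * dT)
  alpha = (3.1439 / 1000) / (1.032 * 272) = 0.0000112 /K = 1.12 x 10^-5 /K

1.12 x 10^-5 /K


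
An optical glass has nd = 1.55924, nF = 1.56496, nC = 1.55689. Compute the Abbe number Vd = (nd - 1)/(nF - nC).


Abbe number formula: Vd = (nd - 1) / (nF - nC)
  nd - 1 = 1.55924 - 1 = 0.55924
  nF - nC = 1.56496 - 1.55689 = 0.00807
  Vd = 0.55924 / 0.00807 = 69.3

69.3


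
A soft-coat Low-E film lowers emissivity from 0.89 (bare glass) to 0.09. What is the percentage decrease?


Percentage reduction = (1 - coated/uncoated) * 100
  Ratio = 0.09 / 0.89 = 0.1011
  Reduction = (1 - 0.1011) * 100 = 89.9%

89.9%


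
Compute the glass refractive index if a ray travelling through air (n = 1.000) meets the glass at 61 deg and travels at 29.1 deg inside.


Apply Snell's law: n1 * sin(theta1) = n2 * sin(theta2)
  n2 = n1 * sin(theta1) / sin(theta2)
  sin(61) = 0.87462
  sin(29.1) = 0.486335
  n2 = 1.000 * 0.87462 / 0.486335 = 1.7984

1.7984


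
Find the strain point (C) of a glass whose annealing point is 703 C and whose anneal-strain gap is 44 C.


Strain point = annealing point - difference:
  T_strain = 703 - 44 = 659 C

659 C


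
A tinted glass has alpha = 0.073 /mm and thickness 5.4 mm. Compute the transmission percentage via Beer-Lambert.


Beer-Lambert law: T = exp(-alpha * thickness)
  exponent = -0.073 * 5.4 = -0.3942
  T = exp(-0.3942) = 0.6742
  Percentage = 0.6742 * 100 = 67.42%

67.42%


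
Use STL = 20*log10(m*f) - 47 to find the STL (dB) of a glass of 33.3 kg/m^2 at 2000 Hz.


Mass law: STL = 20 * log10(m * f) - 47
  m * f = 33.3 * 2000 = 66600
  log10(66600) = 4.82347
  STL = 20 * 4.82347 - 47 = 96.4694 - 47 = 49.5 dB

49.5 dB


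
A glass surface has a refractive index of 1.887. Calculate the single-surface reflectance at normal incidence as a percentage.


Fresnel reflectance at normal incidence:
  R = ((n - 1)/(n + 1))^2
  (n - 1)/(n + 1) = (1.887 - 1)/(1.887 + 1) = 0.307239
  R = 0.307239^2 = 0.0943958
  R(%) = 0.0943958 * 100 = 9.44%

9.44%


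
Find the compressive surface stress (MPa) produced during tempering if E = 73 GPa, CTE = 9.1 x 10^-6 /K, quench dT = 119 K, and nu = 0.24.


Tempering stress: sigma = E * alpha * dT / (1 - nu)
  E (MPa) = 73 * 1000 = 73000
  Numerator = 73000 * (9.1 x 10^-6) * 119 = 79.0517
  Denominator = 1 - 0.24 = 0.76
  sigma = 79.0517 / 0.76 = 104.0 MPa

104.0 MPa


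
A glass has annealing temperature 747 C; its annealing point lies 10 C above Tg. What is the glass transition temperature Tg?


Rearrange T_anneal = Tg + offset for Tg:
  Tg = T_anneal - offset = 747 - 10 = 737 C

737 C


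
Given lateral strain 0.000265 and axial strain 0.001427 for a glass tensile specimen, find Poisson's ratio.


Poisson's ratio: nu = lateral strain / axial strain
  nu = 0.000265 / 0.001427 = 0.1857

0.1857


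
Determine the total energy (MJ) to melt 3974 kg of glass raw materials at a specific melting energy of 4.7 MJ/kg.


Total energy = mass * specific energy
  E = 3974 * 4.7 = 18677.8 MJ

18677.8 MJ


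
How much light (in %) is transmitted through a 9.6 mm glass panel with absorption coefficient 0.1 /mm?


Beer-Lambert law: T = exp(-alpha * thickness)
  exponent = -0.1 * 9.6 = -0.96
  T = exp(-0.96) = 0.3829
  Percentage = 0.3829 * 100 = 38.29%

38.29%


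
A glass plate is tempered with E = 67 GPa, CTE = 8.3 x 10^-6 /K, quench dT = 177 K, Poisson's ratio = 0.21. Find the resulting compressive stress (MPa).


Tempering stress: sigma = E * alpha * dT / (1 - nu)
  E (MPa) = 67 * 1000 = 67000
  Numerator = 67000 * (8.3 x 10^-6) * 177 = 98.4297
  Denominator = 1 - 0.21 = 0.79
  sigma = 98.4297 / 0.79 = 124.6 MPa

124.6 MPa


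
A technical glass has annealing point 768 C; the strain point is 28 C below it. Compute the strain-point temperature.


Strain point = annealing point - difference:
  T_strain = 768 - 28 = 740 C

740 C


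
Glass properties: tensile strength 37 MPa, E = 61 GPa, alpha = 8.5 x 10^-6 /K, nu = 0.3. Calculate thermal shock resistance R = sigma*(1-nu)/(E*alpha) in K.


Thermal shock resistance: R = sigma * (1 - nu) / (E * alpha)
  Numerator = 37 * (1 - 0.3) = 25.9
  Denominator = 61 * 1000 * (8.5 x 10^-6) = 0.5185
  R = 25.9 / 0.5185 = 50.0 K

50.0 K


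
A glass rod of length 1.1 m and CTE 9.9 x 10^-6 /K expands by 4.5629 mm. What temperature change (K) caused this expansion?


Rearrange dL = alpha * L0 * dT for dT:
  dT = dL / (alpha * L0)
  dL (m) = 4.5629 / 1000 = 0.0045629
  dT = 0.0045629 / ((9.9 x 10^-6) * 1.1) = 419.0 K

419.0 K


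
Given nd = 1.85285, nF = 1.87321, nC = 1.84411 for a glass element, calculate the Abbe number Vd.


Abbe number formula: Vd = (nd - 1) / (nF - nC)
  nd - 1 = 1.85285 - 1 = 0.85285
  nF - nC = 1.87321 - 1.84411 = 0.0291
  Vd = 0.85285 / 0.0291 = 29.31

29.31


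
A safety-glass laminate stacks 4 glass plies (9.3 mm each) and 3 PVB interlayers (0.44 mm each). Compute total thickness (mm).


Total thickness = glass contribution + PVB contribution
  Glass: 4 * 9.3 = 37.2 mm
  PVB: 3 * 0.44 = 1.32 mm
  Total = 37.2 + 1.32 = 38.52 mm

38.52 mm


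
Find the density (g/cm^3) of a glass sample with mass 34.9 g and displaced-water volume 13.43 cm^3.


Use the definition of density:
  rho = mass / volume
  rho = 34.9 / 13.43 = 2.599 g/cm^3

2.599 g/cm^3


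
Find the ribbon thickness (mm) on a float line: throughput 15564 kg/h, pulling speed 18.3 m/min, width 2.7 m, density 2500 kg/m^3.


Ribbon cross-section from mass balance:
  Volume rate = throughput / density = 15564 / 2500 = 6.2256 m^3/h
  thickness = volume rate / (speed * 60 * width), i.e.
  thickness = throughput / (60 * speed * width * density) * 1000
  thickness = 15564 / (60 * 18.3 * 2.7 * 2500) * 1000 = 2.1 mm

2.1 mm


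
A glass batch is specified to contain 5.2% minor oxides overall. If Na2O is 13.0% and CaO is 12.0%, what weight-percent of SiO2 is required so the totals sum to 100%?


Known pieces sum to 100%:
  SiO2 = 100 - (others + Na2O + CaO)
  SiO2 = 100 - (5.2 + 13.0 + 12.0) = 69.8%

69.8%


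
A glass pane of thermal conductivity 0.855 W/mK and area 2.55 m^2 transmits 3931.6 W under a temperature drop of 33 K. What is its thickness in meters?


Fourier's law: t = k * A * dT / Q
  t = 0.855 * 2.55 * 33 / 3931.6
  t = 71.94825 / 3931.6 = 0.0183 m

0.0183 m


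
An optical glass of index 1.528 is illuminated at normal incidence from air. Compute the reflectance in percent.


Fresnel reflectance at normal incidence:
  R = ((n - 1)/(n + 1))^2
  (n - 1)/(n + 1) = (1.528 - 1)/(1.528 + 1) = 0.208861
  R = 0.208861^2 = 0.0436229
  R(%) = 0.0436229 * 100 = 4.362%

4.362%


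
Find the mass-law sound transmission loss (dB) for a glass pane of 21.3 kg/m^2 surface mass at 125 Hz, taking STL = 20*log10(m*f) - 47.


Mass law: STL = 20 * log10(m * f) - 47
  m * f = 21.3 * 125 = 2662.5
  log10(2662.5) = 3.42529
  STL = 20 * 3.42529 - 47 = 68.5058 - 47 = 21.5 dB

21.5 dB


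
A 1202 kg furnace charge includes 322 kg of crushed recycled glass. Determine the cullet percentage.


Cullet ratio = (cullet mass / total batch mass) * 100
  Ratio = 322 / 1202 * 100 = 26.79%

26.79%


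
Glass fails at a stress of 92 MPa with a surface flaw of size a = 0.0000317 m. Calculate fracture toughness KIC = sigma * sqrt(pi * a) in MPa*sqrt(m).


Fracture toughness: KIC = sigma * sqrt(pi * a)
  pi * a = pi * 0.0000317 = 0.000099588
  sqrt(pi * a) = 0.009979
  KIC = 92 * 0.009979 = 0.918 MPa*sqrt(m)

0.918 MPa*sqrt(m)


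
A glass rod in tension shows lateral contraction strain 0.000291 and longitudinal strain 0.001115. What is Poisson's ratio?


Poisson's ratio: nu = lateral strain / axial strain
  nu = 0.000291 / 0.001115 = 0.261

0.261


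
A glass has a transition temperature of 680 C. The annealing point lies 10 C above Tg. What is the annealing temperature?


The annealing temperature is Tg plus the offset:
  T_anneal = 680 + 10 = 690 C

690 C


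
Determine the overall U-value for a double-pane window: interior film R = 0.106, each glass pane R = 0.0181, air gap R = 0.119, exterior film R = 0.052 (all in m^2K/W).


Total thermal resistance (series):
  R_total = R_in + R_glass + R_air + R_glass + R_out
  R_total = 0.106 + 0.0181 + 0.119 + 0.0181 + 0.052 = 0.3132 m^2K/W
U-value = 1 / R_total = 1 / 0.3132 = 3.193 W/m^2K

3.193 W/m^2K


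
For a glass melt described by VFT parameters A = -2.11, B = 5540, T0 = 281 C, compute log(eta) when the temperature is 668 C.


VFT equation: log(eta) = A + B / (T - T0)
  T - T0 = 668 - 281 = 387
  B / (T - T0) = 5540 / 387 = 14.315
  log(eta) = -2.11 + 14.315 = 12.205

12.205


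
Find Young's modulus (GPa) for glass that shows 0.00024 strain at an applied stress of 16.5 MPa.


Young's modulus: E = stress / strain
  E = 16.5 MPa / 0.00024 = 68750 MPa
Convert to GPa: 68750 / 1000 = 68.75 GPa

68.75 GPa


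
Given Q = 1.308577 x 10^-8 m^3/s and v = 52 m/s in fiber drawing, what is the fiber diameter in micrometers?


Cross-sectional area from continuity:
  A = Q / v = 1.308577 x 10^-8 / 52 = 2.516494 x 10^-10 m^2
Diameter from circular cross-section:
  d = sqrt(4A / pi) * 10^6 (m -> um)
  d = sqrt(4 * 2.516494 x 10^-10 / pi) * 10^6 = 17.9 um

17.9 um


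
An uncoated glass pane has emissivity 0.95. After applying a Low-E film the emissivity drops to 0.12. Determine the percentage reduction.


Percentage reduction = (1 - coated/uncoated) * 100
  Ratio = 0.12 / 0.95 = 0.1263
  Reduction = (1 - 0.1263) * 100 = 87.4%

87.4%


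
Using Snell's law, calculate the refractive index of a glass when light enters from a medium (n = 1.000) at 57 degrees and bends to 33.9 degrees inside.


Apply Snell's law: n1 * sin(theta1) = n2 * sin(theta2)
  n2 = n1 * sin(theta1) / sin(theta2)
  sin(57) = 0.838671
  sin(33.9) = 0.557745
  n2 = 1.000 * 0.838671 / 0.557745 = 1.5037

1.5037


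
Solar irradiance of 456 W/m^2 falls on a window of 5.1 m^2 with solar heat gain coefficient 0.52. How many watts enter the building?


Solar heat gain: Q = Area * SHGC * Irradiance
  Q = 5.1 * 0.52 * 456 = 1209.3 W

1209.3 W


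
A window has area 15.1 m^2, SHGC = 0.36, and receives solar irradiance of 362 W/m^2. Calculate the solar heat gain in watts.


Solar heat gain: Q = Area * SHGC * Irradiance
  Q = 15.1 * 0.36 * 362 = 1967.8 W

1967.8 W


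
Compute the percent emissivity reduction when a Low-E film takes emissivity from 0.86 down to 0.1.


Percentage reduction = (1 - coated/uncoated) * 100
  Ratio = 0.1 / 0.86 = 0.1163
  Reduction = (1 - 0.1163) * 100 = 88.4%

88.4%


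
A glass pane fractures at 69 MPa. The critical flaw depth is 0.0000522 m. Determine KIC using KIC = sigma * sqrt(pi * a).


Fracture toughness: KIC = sigma * sqrt(pi * a)
  pi * a = pi * 0.0000522 = 0.000163991
  sqrt(pi * a) = 0.012806
  KIC = 69 * 0.012806 = 0.884 MPa*sqrt(m)

0.884 MPa*sqrt(m)


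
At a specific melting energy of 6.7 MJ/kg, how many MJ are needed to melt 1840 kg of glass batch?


Total energy = mass * specific energy
  E = 1840 * 6.7 = 12328 MJ

12328 MJ


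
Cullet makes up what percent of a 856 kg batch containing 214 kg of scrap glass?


Cullet ratio = (cullet mass / total batch mass) * 100
  Ratio = 214 / 856 * 100 = 25.0%

25.0%


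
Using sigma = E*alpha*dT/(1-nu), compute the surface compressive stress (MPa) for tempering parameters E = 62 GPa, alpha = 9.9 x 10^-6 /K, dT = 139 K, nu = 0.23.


Tempering stress: sigma = E * alpha * dT / (1 - nu)
  E (MPa) = 62 * 1000 = 62000
  Numerator = 62000 * (9.9 x 10^-6) * 139 = 85.3182
  Denominator = 1 - 0.23 = 0.77
  sigma = 85.3182 / 0.77 = 110.8 MPa

110.8 MPa


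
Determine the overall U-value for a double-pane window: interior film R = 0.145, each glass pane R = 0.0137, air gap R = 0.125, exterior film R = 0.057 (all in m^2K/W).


Total thermal resistance (series):
  R_total = R_in + R_glass + R_air + R_glass + R_out
  R_total = 0.145 + 0.0137 + 0.125 + 0.0137 + 0.057 = 0.3544 m^2K/W
U-value = 1 / R_total = 1 / 0.3544 = 2.822 W/m^2K

2.822 W/m^2K


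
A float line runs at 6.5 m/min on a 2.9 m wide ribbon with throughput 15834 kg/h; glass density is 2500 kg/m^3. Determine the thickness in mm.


Ribbon cross-section from mass balance:
  Volume rate = throughput / density = 15834 / 2500 = 6.3336 m^3/h
  thickness = volume rate / (speed * 60 * width), i.e.
  thickness = throughput / (60 * speed * width * density) * 1000
  thickness = 15834 / (60 * 6.5 * 2.9 * 2500) * 1000 = 5.6 mm

5.6 mm


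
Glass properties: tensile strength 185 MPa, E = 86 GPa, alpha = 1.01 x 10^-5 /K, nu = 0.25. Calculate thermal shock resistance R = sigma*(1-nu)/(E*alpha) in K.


Thermal shock resistance: R = sigma * (1 - nu) / (E * alpha)
  Numerator = 185 * (1 - 0.25) = 138.75
  Denominator = 86 * 1000 * (1.01 x 10^-5) = 0.8686
  R = 138.75 / 0.8686 = 159.7 K

159.7 K


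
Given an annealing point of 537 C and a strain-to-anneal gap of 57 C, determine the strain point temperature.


Strain point = annealing point - difference:
  T_strain = 537 - 57 = 480 C

480 C


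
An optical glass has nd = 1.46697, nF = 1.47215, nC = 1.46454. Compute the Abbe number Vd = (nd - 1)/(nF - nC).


Abbe number formula: Vd = (nd - 1) / (nF - nC)
  nd - 1 = 1.46697 - 1 = 0.46697
  nF - nC = 1.47215 - 1.46454 = 0.00761
  Vd = 0.46697 / 0.00761 = 61.36

61.36


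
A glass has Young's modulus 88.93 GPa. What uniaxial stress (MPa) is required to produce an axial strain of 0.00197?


Rearrange E = sigma / epsilon:
  sigma = E * epsilon
  E (MPa) = 88.93 * 1000 = 88930
  sigma = 88930 * 0.00197 = 175.19 MPa

175.19 MPa


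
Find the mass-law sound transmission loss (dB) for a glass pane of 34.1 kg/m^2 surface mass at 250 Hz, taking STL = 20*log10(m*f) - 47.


Mass law: STL = 20 * log10(m * f) - 47
  m * f = 34.1 * 250 = 8525
  log10(8525) = 3.93069
  STL = 20 * 3.93069 - 47 = 78.6138 - 47 = 31.6 dB

31.6 dB


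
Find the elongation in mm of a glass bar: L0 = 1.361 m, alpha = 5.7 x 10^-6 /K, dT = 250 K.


Thermal expansion formula: dL = alpha * L0 * dT
  dL = (5.7 x 10^-6) * 1.361 * 250 = 0.00193943 m
Convert to mm: 0.00193943 * 1000 = 1.9394 mm

1.9394 mm


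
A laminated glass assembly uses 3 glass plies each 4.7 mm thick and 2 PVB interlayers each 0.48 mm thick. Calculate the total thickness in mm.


Total thickness = glass contribution + PVB contribution
  Glass: 3 * 4.7 = 14.1 mm
  PVB: 2 * 0.48 = 0.96 mm
  Total = 14.1 + 0.96 = 15.06 mm

15.06 mm


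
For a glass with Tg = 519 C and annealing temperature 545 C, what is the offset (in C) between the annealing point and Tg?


Offset = T_anneal - Tg:
  offset = 545 - 519 = 26 C

26 C


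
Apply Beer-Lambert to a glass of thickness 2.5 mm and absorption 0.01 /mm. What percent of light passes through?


Beer-Lambert law: T = exp(-alpha * thickness)
  exponent = -0.01 * 2.5 = -0.025
  T = exp(-0.025) = 0.9753
  Percentage = 0.9753 * 100 = 97.53%

97.53%


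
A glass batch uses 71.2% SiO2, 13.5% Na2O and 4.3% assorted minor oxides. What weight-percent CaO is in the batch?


Pieces sum to 100%:
  CaO = 100 - (SiO2 + Na2O + others)
  CaO = 100 - (71.2 + 13.5 + 4.3) = 11.0%

11.0%


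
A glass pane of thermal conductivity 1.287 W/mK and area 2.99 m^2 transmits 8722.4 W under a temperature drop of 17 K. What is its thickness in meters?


Fourier's law: t = k * A * dT / Q
  t = 1.287 * 2.99 * 17 / 8722.4
  t = 65.41821 / 8722.4 = 0.0075 m

0.0075 m


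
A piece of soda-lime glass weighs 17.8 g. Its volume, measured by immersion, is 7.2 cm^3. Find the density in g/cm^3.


Use the definition of density:
  rho = mass / volume
  rho = 17.8 / 7.2 = 2.472 g/cm^3

2.472 g/cm^3


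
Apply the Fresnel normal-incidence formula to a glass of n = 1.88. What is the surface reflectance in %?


Fresnel reflectance at normal incidence:
  R = ((n - 1)/(n + 1))^2
  (n - 1)/(n + 1) = (1.88 - 1)/(1.88 + 1) = 0.305556
  R = 0.305556^2 = 0.0933645
  R(%) = 0.0933645 * 100 = 9.336%

9.336%


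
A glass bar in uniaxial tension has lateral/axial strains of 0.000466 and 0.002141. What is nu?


Poisson's ratio: nu = lateral strain / axial strain
  nu = 0.000466 / 0.002141 = 0.2177

0.2177


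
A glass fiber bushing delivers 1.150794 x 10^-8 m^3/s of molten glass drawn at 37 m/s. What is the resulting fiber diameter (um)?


Cross-sectional area from continuity:
  A = Q / v = 1.150794 x 10^-8 / 37 = 3.110254 x 10^-10 m^2
Diameter from circular cross-section:
  d = sqrt(4A / pi) * 10^6 (m -> um)
  d = sqrt(4 * 3.110254 x 10^-10 / pi) * 10^6 = 19.9 um

19.9 um


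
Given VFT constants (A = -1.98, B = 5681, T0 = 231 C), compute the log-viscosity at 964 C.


VFT equation: log(eta) = A + B / (T - T0)
  T - T0 = 964 - 231 = 733
  B / (T - T0) = 5681 / 733 = 7.75
  log(eta) = -1.98 + 7.75 = 5.77

5.77


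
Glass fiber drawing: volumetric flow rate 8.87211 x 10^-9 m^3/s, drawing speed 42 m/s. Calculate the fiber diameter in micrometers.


Cross-sectional area from continuity:
  A = Q / v = 8.87211 x 10^-9 / 42 = 2.112407 x 10^-10 m^2
Diameter from circular cross-section:
  d = sqrt(4A / pi) * 10^6 (m -> um)
  d = sqrt(4 * 2.112407 x 10^-10 / pi) * 10^6 = 16.4 um

16.4 um


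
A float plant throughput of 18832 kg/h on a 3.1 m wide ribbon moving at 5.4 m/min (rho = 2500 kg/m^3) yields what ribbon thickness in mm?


Ribbon cross-section from mass balance:
  Volume rate = throughput / density = 18832 / 2500 = 7.5328 m^3/h
  thickness = volume rate / (speed * 60 * width), i.e.
  thickness = throughput / (60 * speed * width * density) * 1000
  thickness = 18832 / (60 * 5.4 * 3.1 * 2500) * 1000 = 7.5 mm

7.5 mm


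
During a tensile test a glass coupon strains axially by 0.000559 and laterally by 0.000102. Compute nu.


Poisson's ratio: nu = lateral strain / axial strain
  nu = 0.000102 / 0.000559 = 0.1825

0.1825


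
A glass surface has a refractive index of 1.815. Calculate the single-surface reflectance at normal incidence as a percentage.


Fresnel reflectance at normal incidence:
  R = ((n - 1)/(n + 1))^2
  (n - 1)/(n + 1) = (1.815 - 1)/(1.815 + 1) = 0.28952
  R = 0.28952^2 = 0.0838218
  R(%) = 0.0838218 * 100 = 8.382%

8.382%


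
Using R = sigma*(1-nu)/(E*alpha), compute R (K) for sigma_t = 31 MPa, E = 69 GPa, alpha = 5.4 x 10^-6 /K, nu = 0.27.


Thermal shock resistance: R = sigma * (1 - nu) / (E * alpha)
  Numerator = 31 * (1 - 0.27) = 22.63
  Denominator = 69 * 1000 * (5.4 x 10^-6) = 0.3726
  R = 22.63 / 0.3726 = 60.7 K

60.7 K


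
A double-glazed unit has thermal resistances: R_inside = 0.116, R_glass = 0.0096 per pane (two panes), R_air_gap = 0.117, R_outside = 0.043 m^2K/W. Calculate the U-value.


Total thermal resistance (series):
  R_total = R_in + R_glass + R_air + R_glass + R_out
  R_total = 0.116 + 0.0096 + 0.117 + 0.0096 + 0.043 = 0.2952 m^2K/W
U-value = 1 / R_total = 1 / 0.2952 = 3.388 W/m^2K

3.388 W/m^2K


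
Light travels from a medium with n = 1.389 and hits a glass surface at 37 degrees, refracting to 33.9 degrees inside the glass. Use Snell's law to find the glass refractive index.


Apply Snell's law: n1 * sin(theta1) = n2 * sin(theta2)
  n2 = n1 * sin(theta1) / sin(theta2)
  sin(37) = 0.601815
  sin(33.9) = 0.557745
  n2 = 1.389 * 0.601815 / 0.557745 = 1.4988

1.4988


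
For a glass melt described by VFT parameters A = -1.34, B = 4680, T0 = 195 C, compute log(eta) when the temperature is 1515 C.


VFT equation: log(eta) = A + B / (T - T0)
  T - T0 = 1515 - 195 = 1320
  B / (T - T0) = 4680 / 1320 = 3.545
  log(eta) = -1.34 + 3.545 = 2.205

2.205


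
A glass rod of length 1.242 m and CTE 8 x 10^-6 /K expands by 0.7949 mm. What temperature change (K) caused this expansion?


Rearrange dL = alpha * L0 * dT for dT:
  dT = dL / (alpha * L0)
  dL (m) = 0.7949 / 1000 = 0.0007949
  dT = 0.0007949 / ((8 x 10^-6) * 1.242) = 80.0 K

80.0 K


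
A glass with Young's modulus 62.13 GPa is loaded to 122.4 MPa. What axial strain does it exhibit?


Rearrange E = sigma / epsilon:
  epsilon = sigma / E
  E (MPa) = 62.13 * 1000 = 62130
  epsilon = 122.4 / 62130 = 0.00197

0.00197


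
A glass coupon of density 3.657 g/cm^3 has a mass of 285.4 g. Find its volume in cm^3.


Rearrange rho = m / V:
  V = m / rho
  V = 285.4 / 3.657 = 78.042 cm^3

78.042 cm^3


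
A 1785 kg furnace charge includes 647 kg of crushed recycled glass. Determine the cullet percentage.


Cullet ratio = (cullet mass / total batch mass) * 100
  Ratio = 647 / 1785 * 100 = 36.25%

36.25%


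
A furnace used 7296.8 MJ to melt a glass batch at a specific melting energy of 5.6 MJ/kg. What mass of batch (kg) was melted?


Rearrange E = m * s for m:
  m = E / s
  m = 7296.8 / 5.6 = 1303.0 kg

1303.0 kg


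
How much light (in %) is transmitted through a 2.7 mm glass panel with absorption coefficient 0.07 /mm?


Beer-Lambert law: T = exp(-alpha * thickness)
  exponent = -0.07 * 2.7 = -0.189
  T = exp(-0.189) = 0.8278
  Percentage = 0.8278 * 100 = 82.78%

82.78%


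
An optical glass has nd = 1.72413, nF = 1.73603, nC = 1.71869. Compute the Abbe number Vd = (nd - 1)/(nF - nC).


Abbe number formula: Vd = (nd - 1) / (nF - nC)
  nd - 1 = 1.72413 - 1 = 0.72413
  nF - nC = 1.73603 - 1.71869 = 0.01734
  Vd = 0.72413 / 0.01734 = 41.76

41.76


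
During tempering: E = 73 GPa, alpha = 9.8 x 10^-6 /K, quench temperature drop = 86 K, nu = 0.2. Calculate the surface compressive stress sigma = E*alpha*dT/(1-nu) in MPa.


Tempering stress: sigma = E * alpha * dT / (1 - nu)
  E (MPa) = 73 * 1000 = 73000
  Numerator = 73000 * (9.8 x 10^-6) * 86 = 61.5244
  Denominator = 1 - 0.2 = 0.8
  sigma = 61.5244 / 0.8 = 76.9 MPa

76.9 MPa
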